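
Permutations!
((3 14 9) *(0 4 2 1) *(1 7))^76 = ((0 4 2 7 1)(3 14 9))^76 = (0 4 2 7 1)(3 14 9)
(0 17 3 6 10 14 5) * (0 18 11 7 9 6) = (0 17 3)(5 18 11 7 9 6 10 14) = [17, 1, 2, 0, 4, 18, 10, 9, 8, 6, 14, 7, 12, 13, 5, 15, 16, 3, 11]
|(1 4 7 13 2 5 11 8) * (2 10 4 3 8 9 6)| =60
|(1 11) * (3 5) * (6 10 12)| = |(1 11)(3 5)(6 10 12)| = 6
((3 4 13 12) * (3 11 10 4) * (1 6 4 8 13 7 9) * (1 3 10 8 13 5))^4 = (1 9 12)(3 11 6)(4 10 8)(5 7 13)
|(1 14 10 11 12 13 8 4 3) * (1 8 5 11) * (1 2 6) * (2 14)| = |(1 2 6)(3 8 4)(5 11 12 13)(10 14)| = 12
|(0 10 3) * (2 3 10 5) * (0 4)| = |(10)(0 5 2 3 4)| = 5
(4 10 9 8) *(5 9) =(4 10 5 9 8) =[0, 1, 2, 3, 10, 9, 6, 7, 4, 8, 5]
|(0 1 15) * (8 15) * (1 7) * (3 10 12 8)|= 8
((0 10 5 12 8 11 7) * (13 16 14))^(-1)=(0 7 11 8 12 5 10)(13 14 16)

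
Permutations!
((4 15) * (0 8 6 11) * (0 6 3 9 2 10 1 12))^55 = (0 12 1 10 2 9 3 8)(4 15)(6 11)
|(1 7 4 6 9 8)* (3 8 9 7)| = |(9)(1 3 8)(4 6 7)| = 3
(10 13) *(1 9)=(1 9)(10 13)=[0, 9, 2, 3, 4, 5, 6, 7, 8, 1, 13, 11, 12, 10]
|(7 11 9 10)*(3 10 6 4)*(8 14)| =14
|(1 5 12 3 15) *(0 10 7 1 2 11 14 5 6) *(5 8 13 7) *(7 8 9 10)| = 36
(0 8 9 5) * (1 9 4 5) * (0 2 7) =[8, 9, 7, 3, 5, 2, 6, 0, 4, 1] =(0 8 4 5 2 7)(1 9)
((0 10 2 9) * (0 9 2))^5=(0 10)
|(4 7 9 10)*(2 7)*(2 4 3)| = |(2 7 9 10 3)| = 5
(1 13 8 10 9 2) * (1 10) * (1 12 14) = [0, 13, 10, 3, 4, 5, 6, 7, 12, 2, 9, 11, 14, 8, 1] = (1 13 8 12 14)(2 10 9)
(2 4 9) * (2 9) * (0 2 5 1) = (9)(0 2 4 5 1) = [2, 0, 4, 3, 5, 1, 6, 7, 8, 9]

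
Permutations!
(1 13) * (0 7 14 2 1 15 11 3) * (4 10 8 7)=[4, 13, 1, 0, 10, 5, 6, 14, 7, 9, 8, 3, 12, 15, 2, 11]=(0 4 10 8 7 14 2 1 13 15 11 3)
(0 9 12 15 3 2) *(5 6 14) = (0 9 12 15 3 2)(5 6 14) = [9, 1, 0, 2, 4, 6, 14, 7, 8, 12, 10, 11, 15, 13, 5, 3]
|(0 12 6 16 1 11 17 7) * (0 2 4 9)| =11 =|(0 12 6 16 1 11 17 7 2 4 9)|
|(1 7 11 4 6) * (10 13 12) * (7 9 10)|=|(1 9 10 13 12 7 11 4 6)|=9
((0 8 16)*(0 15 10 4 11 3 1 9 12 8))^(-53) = (1 4 16 9 11 15 12 3 10 8)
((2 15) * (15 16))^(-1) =((2 16 15))^(-1) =(2 15 16)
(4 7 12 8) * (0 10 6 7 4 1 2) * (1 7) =(0 10 6 1 2)(7 12 8) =[10, 2, 0, 3, 4, 5, 1, 12, 7, 9, 6, 11, 8]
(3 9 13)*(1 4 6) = [0, 4, 2, 9, 6, 5, 1, 7, 8, 13, 10, 11, 12, 3] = (1 4 6)(3 9 13)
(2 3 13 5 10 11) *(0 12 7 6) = (0 12 7 6)(2 3 13 5 10 11) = [12, 1, 3, 13, 4, 10, 0, 6, 8, 9, 11, 2, 7, 5]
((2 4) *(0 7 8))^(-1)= (0 8 7)(2 4)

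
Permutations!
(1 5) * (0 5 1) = (0 5) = [5, 1, 2, 3, 4, 0]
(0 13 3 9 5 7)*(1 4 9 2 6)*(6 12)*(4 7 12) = (0 13 3 2 4 9 5 12 6 1 7) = [13, 7, 4, 2, 9, 12, 1, 0, 8, 5, 10, 11, 6, 3]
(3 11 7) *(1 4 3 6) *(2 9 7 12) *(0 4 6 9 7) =(0 4 3 11 12 2 7 9)(1 6) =[4, 6, 7, 11, 3, 5, 1, 9, 8, 0, 10, 12, 2]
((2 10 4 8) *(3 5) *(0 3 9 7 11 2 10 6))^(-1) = ((0 3 5 9 7 11 2 6)(4 8 10))^(-1) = (0 6 2 11 7 9 5 3)(4 10 8)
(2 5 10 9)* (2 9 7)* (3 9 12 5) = (2 3 9 12 5 10 7) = [0, 1, 3, 9, 4, 10, 6, 2, 8, 12, 7, 11, 5]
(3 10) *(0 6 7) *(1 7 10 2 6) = (0 1 7)(2 6 10 3) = [1, 7, 6, 2, 4, 5, 10, 0, 8, 9, 3]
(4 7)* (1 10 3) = (1 10 3)(4 7) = [0, 10, 2, 1, 7, 5, 6, 4, 8, 9, 3]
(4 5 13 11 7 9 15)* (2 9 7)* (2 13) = (2 9 15 4 5)(11 13) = [0, 1, 9, 3, 5, 2, 6, 7, 8, 15, 10, 13, 12, 11, 14, 4]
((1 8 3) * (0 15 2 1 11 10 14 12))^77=(0 10 8 15 14 3 2 12 11 1)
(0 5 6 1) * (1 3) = (0 5 6 3 1) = [5, 0, 2, 1, 4, 6, 3]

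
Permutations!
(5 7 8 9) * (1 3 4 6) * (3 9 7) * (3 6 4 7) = (1 9 5 6)(3 7 8) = [0, 9, 2, 7, 4, 6, 1, 8, 3, 5]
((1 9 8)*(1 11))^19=(1 11 8 9)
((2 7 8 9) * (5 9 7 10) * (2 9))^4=((2 10 5)(7 8))^4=(2 10 5)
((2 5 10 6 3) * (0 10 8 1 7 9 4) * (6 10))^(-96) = (10)(0 5 9 3 1)(2 7 6 8 4)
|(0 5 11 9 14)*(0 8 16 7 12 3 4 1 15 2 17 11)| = 26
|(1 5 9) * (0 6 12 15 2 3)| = 6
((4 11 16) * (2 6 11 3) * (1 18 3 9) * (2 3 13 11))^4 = (1 16 18 4 13 9 11) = ((1 18 13 11 16 4 9)(2 6))^4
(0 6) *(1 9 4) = (0 6)(1 9 4) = [6, 9, 2, 3, 1, 5, 0, 7, 8, 4]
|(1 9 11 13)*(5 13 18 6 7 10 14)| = 10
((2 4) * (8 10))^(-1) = ((2 4)(8 10))^(-1) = (2 4)(8 10)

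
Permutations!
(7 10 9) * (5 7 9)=(5 7 10)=[0, 1, 2, 3, 4, 7, 6, 10, 8, 9, 5]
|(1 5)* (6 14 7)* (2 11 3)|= 6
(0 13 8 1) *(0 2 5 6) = (0 13 8 1 2 5 6) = [13, 2, 5, 3, 4, 6, 0, 7, 1, 9, 10, 11, 12, 8]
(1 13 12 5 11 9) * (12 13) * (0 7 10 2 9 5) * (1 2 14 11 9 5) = (0 7 10 14 11 1 12)(2 5 9) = [7, 12, 5, 3, 4, 9, 6, 10, 8, 2, 14, 1, 0, 13, 11]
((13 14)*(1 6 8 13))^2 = ((1 6 8 13 14))^2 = (1 8 14 6 13)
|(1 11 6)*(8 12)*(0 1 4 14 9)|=14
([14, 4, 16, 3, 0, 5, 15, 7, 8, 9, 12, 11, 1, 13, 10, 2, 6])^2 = (0 10 1)(2 6)(4 14 12)(15 16)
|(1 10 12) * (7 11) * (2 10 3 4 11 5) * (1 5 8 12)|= |(1 3 4 11 7 8 12 5 2 10)|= 10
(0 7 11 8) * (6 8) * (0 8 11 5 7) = [0, 1, 2, 3, 4, 7, 11, 5, 8, 9, 10, 6] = (5 7)(6 11)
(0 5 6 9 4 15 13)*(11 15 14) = [5, 1, 2, 3, 14, 6, 9, 7, 8, 4, 10, 15, 12, 0, 11, 13] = (0 5 6 9 4 14 11 15 13)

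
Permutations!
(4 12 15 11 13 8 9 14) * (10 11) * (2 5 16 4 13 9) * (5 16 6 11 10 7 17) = (2 16 4 12 15 7 17 5 6 11 9 14 13 8) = [0, 1, 16, 3, 12, 6, 11, 17, 2, 14, 10, 9, 15, 8, 13, 7, 4, 5]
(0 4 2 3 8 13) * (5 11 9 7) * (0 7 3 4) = (2 4)(3 8 13 7 5 11 9) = [0, 1, 4, 8, 2, 11, 6, 5, 13, 3, 10, 9, 12, 7]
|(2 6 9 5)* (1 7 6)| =6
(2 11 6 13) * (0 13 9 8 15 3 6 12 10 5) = [13, 1, 11, 6, 4, 0, 9, 7, 15, 8, 5, 12, 10, 2, 14, 3] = (0 13 2 11 12 10 5)(3 6 9 8 15)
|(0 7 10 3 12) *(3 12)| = |(0 7 10 12)| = 4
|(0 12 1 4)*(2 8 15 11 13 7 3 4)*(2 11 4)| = |(0 12 1 11 13 7 3 2 8 15 4)| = 11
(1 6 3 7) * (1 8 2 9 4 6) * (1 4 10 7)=[0, 4, 9, 1, 6, 5, 3, 8, 2, 10, 7]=(1 4 6 3)(2 9 10 7 8)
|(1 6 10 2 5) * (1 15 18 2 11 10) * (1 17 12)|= 4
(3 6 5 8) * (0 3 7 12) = [3, 1, 2, 6, 4, 8, 5, 12, 7, 9, 10, 11, 0] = (0 3 6 5 8 7 12)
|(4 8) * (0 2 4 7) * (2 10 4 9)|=10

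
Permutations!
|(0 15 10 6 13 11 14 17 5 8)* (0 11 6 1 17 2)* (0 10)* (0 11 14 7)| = 28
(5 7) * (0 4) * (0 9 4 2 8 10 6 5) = (0 2 8 10 6 5 7)(4 9) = [2, 1, 8, 3, 9, 7, 5, 0, 10, 4, 6]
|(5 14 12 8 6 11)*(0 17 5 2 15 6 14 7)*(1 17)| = 60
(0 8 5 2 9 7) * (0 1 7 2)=(0 8 5)(1 7)(2 9)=[8, 7, 9, 3, 4, 0, 6, 1, 5, 2]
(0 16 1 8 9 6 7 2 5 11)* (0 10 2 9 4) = [16, 8, 5, 3, 0, 11, 7, 9, 4, 6, 2, 10, 12, 13, 14, 15, 1] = (0 16 1 8 4)(2 5 11 10)(6 7 9)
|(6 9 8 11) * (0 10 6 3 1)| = 8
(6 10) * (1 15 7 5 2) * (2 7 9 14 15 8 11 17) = (1 8 11 17 2)(5 7)(6 10)(9 14 15) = [0, 8, 1, 3, 4, 7, 10, 5, 11, 14, 6, 17, 12, 13, 15, 9, 16, 2]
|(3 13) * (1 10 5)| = |(1 10 5)(3 13)| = 6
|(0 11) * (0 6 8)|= |(0 11 6 8)|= 4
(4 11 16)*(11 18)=(4 18 11 16)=[0, 1, 2, 3, 18, 5, 6, 7, 8, 9, 10, 16, 12, 13, 14, 15, 4, 17, 11]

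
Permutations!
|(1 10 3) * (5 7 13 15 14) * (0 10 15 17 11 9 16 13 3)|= |(0 10)(1 15 14 5 7 3)(9 16 13 17 11)|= 30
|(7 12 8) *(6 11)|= |(6 11)(7 12 8)|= 6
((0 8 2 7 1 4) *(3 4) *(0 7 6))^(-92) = ((0 8 2 6)(1 3 4 7))^(-92) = (8)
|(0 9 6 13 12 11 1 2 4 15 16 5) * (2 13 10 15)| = 28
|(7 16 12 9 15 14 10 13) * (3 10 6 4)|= 11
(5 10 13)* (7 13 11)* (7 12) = (5 10 11 12 7 13) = [0, 1, 2, 3, 4, 10, 6, 13, 8, 9, 11, 12, 7, 5]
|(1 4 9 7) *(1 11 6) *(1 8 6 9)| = |(1 4)(6 8)(7 11 9)| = 6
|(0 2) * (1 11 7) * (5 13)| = |(0 2)(1 11 7)(5 13)| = 6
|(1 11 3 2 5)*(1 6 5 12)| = 10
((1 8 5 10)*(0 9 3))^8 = (10)(0 3 9)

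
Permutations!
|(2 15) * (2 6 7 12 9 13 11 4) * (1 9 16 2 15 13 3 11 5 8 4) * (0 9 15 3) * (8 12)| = 40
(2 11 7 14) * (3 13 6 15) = (2 11 7 14)(3 13 6 15) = [0, 1, 11, 13, 4, 5, 15, 14, 8, 9, 10, 7, 12, 6, 2, 3]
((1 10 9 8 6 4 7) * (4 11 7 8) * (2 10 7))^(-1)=(1 7)(2 11 6 8 4 9 10)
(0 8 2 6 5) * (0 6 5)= (0 8 2 5 6)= [8, 1, 5, 3, 4, 6, 0, 7, 2]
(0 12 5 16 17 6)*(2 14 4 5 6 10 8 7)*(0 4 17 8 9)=[12, 1, 14, 3, 5, 16, 4, 2, 7, 0, 9, 11, 6, 13, 17, 15, 8, 10]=(0 12 6 4 5 16 8 7 2 14 17 10 9)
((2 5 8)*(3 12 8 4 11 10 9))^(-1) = ((2 5 4 11 10 9 3 12 8))^(-1) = (2 8 12 3 9 10 11 4 5)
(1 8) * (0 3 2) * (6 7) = (0 3 2)(1 8)(6 7) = [3, 8, 0, 2, 4, 5, 7, 6, 1]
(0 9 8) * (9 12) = (0 12 9 8) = [12, 1, 2, 3, 4, 5, 6, 7, 0, 8, 10, 11, 9]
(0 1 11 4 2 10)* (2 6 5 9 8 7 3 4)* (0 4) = (0 1 11 2 10 4 6 5 9 8 7 3) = [1, 11, 10, 0, 6, 9, 5, 3, 7, 8, 4, 2]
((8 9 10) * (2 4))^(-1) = (2 4)(8 10 9)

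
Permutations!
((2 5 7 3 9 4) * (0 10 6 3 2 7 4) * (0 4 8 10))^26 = ((2 5 8 10 6 3 9 4 7))^26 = (2 7 4 9 3 6 10 8 5)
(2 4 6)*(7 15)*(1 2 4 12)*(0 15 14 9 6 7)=(0 15)(1 2 12)(4 7 14 9 6)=[15, 2, 12, 3, 7, 5, 4, 14, 8, 6, 10, 11, 1, 13, 9, 0]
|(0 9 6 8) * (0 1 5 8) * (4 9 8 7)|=8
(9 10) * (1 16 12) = [0, 16, 2, 3, 4, 5, 6, 7, 8, 10, 9, 11, 1, 13, 14, 15, 12] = (1 16 12)(9 10)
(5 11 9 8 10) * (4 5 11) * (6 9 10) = (4 5)(6 9 8)(10 11) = [0, 1, 2, 3, 5, 4, 9, 7, 6, 8, 11, 10]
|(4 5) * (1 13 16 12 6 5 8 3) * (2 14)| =18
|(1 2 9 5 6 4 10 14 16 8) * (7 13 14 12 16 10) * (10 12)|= |(1 2 9 5 6 4 7 13 14 12 16 8)|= 12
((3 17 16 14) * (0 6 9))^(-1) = ((0 6 9)(3 17 16 14))^(-1) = (0 9 6)(3 14 16 17)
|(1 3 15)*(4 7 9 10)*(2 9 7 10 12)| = 6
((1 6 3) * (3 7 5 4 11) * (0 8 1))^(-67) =(0 5 8 4 1 11 6 3 7)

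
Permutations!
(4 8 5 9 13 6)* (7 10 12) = (4 8 5 9 13 6)(7 10 12) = [0, 1, 2, 3, 8, 9, 4, 10, 5, 13, 12, 11, 7, 6]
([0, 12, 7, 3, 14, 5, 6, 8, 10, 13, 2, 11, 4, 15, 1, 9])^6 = [0, 4, 8, 3, 1, 5, 6, 10, 2, 9, 7, 11, 14, 13, 12, 15]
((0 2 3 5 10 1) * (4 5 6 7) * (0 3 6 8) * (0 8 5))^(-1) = ((0 2 6 7 4)(1 3 5 10))^(-1) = (0 4 7 6 2)(1 10 5 3)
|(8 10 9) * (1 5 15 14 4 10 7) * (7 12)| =|(1 5 15 14 4 10 9 8 12 7)| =10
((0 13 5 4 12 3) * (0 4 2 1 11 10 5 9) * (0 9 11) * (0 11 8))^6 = ((0 13 8)(1 11 10 5 2)(3 4 12))^6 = (13)(1 11 10 5 2)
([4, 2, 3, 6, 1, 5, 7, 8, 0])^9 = [4, 2, 3, 6, 1, 5, 7, 8, 0]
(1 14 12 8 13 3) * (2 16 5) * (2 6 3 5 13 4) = (1 14 12 8 4 2 16 13 5 6 3) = [0, 14, 16, 1, 2, 6, 3, 7, 4, 9, 10, 11, 8, 5, 12, 15, 13]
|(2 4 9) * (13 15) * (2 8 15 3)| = 7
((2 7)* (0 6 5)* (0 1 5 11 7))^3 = (0 7 6 2 11)(1 5)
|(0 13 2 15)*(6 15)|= |(0 13 2 6 15)|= 5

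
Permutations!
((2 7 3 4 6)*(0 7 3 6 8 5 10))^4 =(0 3 10 2 5 6 8 7 4)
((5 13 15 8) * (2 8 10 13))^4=((2 8 5)(10 13 15))^4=(2 8 5)(10 13 15)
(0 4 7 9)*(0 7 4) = [0, 1, 2, 3, 4, 5, 6, 9, 8, 7] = (7 9)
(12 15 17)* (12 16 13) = (12 15 17 16 13) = [0, 1, 2, 3, 4, 5, 6, 7, 8, 9, 10, 11, 15, 12, 14, 17, 13, 16]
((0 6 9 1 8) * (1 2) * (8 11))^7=(11)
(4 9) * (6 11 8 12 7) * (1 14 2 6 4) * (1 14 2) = [0, 2, 6, 3, 9, 5, 11, 4, 12, 14, 10, 8, 7, 13, 1] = (1 2 6 11 8 12 7 4 9 14)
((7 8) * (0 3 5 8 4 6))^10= ((0 3 5 8 7 4 6))^10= (0 8 6 5 4 3 7)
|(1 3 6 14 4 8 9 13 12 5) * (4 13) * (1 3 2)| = |(1 2)(3 6 14 13 12 5)(4 8 9)| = 6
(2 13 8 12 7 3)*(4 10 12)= (2 13 8 4 10 12 7 3)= [0, 1, 13, 2, 10, 5, 6, 3, 4, 9, 12, 11, 7, 8]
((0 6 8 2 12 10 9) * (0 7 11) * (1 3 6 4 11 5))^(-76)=(0 11 4)(1 2 7 6 10)(3 12 5 8 9)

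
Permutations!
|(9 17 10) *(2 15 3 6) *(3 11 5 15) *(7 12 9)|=|(2 3 6)(5 15 11)(7 12 9 17 10)|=15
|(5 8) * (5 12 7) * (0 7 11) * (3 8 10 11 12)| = |(12)(0 7 5 10 11)(3 8)| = 10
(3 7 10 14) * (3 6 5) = (3 7 10 14 6 5) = [0, 1, 2, 7, 4, 3, 5, 10, 8, 9, 14, 11, 12, 13, 6]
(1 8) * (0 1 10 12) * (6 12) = (0 1 8 10 6 12) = [1, 8, 2, 3, 4, 5, 12, 7, 10, 9, 6, 11, 0]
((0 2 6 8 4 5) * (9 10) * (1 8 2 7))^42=((0 7 1 8 4 5)(2 6)(9 10))^42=(10)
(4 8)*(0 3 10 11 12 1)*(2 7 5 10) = (0 3 2 7 5 10 11 12 1)(4 8) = [3, 0, 7, 2, 8, 10, 6, 5, 4, 9, 11, 12, 1]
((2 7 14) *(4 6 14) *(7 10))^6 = ((2 10 7 4 6 14))^6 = (14)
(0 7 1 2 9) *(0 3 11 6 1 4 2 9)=(0 7 4 2)(1 9 3 11 6)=[7, 9, 0, 11, 2, 5, 1, 4, 8, 3, 10, 6]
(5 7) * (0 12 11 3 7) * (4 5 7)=(0 12 11 3 4 5)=[12, 1, 2, 4, 5, 0, 6, 7, 8, 9, 10, 3, 11]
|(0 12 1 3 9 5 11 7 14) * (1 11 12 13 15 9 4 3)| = 18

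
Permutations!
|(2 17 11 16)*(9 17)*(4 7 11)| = 7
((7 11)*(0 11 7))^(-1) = ((0 11))^(-1) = (0 11)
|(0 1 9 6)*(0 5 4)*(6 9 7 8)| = 7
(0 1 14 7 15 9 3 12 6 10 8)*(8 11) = (0 1 14 7 15 9 3 12 6 10 11 8) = [1, 14, 2, 12, 4, 5, 10, 15, 0, 3, 11, 8, 6, 13, 7, 9]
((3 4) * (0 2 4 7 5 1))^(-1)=(0 1 5 7 3 4 2)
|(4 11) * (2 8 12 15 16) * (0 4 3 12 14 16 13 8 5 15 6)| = 42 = |(0 4 11 3 12 6)(2 5 15 13 8 14 16)|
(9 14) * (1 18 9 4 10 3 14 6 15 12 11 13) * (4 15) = (1 18 9 6 4 10 3 14 15 12 11 13) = [0, 18, 2, 14, 10, 5, 4, 7, 8, 6, 3, 13, 11, 1, 15, 12, 16, 17, 9]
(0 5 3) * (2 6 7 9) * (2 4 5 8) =[8, 1, 6, 0, 5, 3, 7, 9, 2, 4] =(0 8 2 6 7 9 4 5 3)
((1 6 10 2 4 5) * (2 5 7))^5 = ((1 6 10 5)(2 4 7))^5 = (1 6 10 5)(2 7 4)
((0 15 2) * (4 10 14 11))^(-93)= ((0 15 2)(4 10 14 11))^(-93)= (15)(4 11 14 10)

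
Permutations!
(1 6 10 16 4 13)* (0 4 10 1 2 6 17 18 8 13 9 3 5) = [4, 17, 6, 5, 9, 0, 1, 7, 13, 3, 16, 11, 12, 2, 14, 15, 10, 18, 8] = (0 4 9 3 5)(1 17 18 8 13 2 6)(10 16)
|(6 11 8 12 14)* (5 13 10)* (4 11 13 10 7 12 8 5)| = |(4 11 5 10)(6 13 7 12 14)| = 20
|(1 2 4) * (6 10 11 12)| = 12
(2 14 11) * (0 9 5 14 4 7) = (0 9 5 14 11 2 4 7) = [9, 1, 4, 3, 7, 14, 6, 0, 8, 5, 10, 2, 12, 13, 11]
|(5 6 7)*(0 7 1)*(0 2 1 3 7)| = 4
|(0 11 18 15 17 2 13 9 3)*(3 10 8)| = |(0 11 18 15 17 2 13 9 10 8 3)| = 11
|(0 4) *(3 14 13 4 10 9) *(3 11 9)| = 6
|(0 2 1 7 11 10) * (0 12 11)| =12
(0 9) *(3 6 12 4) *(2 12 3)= [9, 1, 12, 6, 2, 5, 3, 7, 8, 0, 10, 11, 4]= (0 9)(2 12 4)(3 6)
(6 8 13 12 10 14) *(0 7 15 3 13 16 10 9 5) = (0 7 15 3 13 12 9 5)(6 8 16 10 14) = [7, 1, 2, 13, 4, 0, 8, 15, 16, 5, 14, 11, 9, 12, 6, 3, 10]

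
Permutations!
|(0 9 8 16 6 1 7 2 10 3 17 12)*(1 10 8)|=12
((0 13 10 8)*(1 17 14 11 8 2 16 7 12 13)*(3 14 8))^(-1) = (0 8 17 1)(2 10 13 12 7 16)(3 11 14)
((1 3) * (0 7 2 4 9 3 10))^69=(0 3 2 10 9 7 1 4)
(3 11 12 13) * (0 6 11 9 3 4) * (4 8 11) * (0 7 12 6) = (3 9)(4 7 12 13 8 11 6) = [0, 1, 2, 9, 7, 5, 4, 12, 11, 3, 10, 6, 13, 8]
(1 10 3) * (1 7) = [0, 10, 2, 7, 4, 5, 6, 1, 8, 9, 3] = (1 10 3 7)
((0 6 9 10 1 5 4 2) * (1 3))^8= ((0 6 9 10 3 1 5 4 2))^8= (0 2 4 5 1 3 10 9 6)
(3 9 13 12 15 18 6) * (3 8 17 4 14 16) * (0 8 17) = [8, 1, 2, 9, 14, 5, 17, 7, 0, 13, 10, 11, 15, 12, 16, 18, 3, 4, 6] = (0 8)(3 9 13 12 15 18 6 17 4 14 16)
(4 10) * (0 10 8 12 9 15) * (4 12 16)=(0 10 12 9 15)(4 8 16)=[10, 1, 2, 3, 8, 5, 6, 7, 16, 15, 12, 11, 9, 13, 14, 0, 4]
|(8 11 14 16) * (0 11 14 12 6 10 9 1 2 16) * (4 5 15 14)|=|(0 11 12 6 10 9 1 2 16 8 4 5 15 14)|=14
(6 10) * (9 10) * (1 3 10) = (1 3 10 6 9) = [0, 3, 2, 10, 4, 5, 9, 7, 8, 1, 6]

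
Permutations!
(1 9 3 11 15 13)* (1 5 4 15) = (1 9 3 11)(4 15 13 5) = [0, 9, 2, 11, 15, 4, 6, 7, 8, 3, 10, 1, 12, 5, 14, 13]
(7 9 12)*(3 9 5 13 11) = (3 9 12 7 5 13 11) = [0, 1, 2, 9, 4, 13, 6, 5, 8, 12, 10, 3, 7, 11]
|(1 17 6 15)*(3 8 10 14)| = |(1 17 6 15)(3 8 10 14)| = 4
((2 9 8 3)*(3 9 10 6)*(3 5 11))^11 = (2 3 11 5 6 10)(8 9)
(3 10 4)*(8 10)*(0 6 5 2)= (0 6 5 2)(3 8 10 4)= [6, 1, 0, 8, 3, 2, 5, 7, 10, 9, 4]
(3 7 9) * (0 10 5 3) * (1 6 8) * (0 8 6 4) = (0 10 5 3 7 9 8 1 4) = [10, 4, 2, 7, 0, 3, 6, 9, 1, 8, 5]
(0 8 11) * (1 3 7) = (0 8 11)(1 3 7) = [8, 3, 2, 7, 4, 5, 6, 1, 11, 9, 10, 0]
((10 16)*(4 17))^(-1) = ((4 17)(10 16))^(-1) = (4 17)(10 16)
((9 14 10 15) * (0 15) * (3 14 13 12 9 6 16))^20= ((0 15 6 16 3 14 10)(9 13 12))^20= (0 10 14 3 16 6 15)(9 12 13)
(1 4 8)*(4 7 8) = (1 7 8) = [0, 7, 2, 3, 4, 5, 6, 8, 1]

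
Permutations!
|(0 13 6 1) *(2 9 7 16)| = |(0 13 6 1)(2 9 7 16)| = 4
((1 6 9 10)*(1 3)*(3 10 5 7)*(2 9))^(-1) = (10)(1 3 7 5 9 2 6)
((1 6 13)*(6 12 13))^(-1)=(1 13 12)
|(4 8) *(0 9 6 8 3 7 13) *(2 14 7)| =10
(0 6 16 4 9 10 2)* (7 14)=(0 6 16 4 9 10 2)(7 14)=[6, 1, 0, 3, 9, 5, 16, 14, 8, 10, 2, 11, 12, 13, 7, 15, 4]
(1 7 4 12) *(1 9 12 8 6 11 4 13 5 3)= (1 7 13 5 3)(4 8 6 11)(9 12)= [0, 7, 2, 1, 8, 3, 11, 13, 6, 12, 10, 4, 9, 5]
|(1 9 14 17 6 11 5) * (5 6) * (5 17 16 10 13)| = |(17)(1 9 14 16 10 13 5)(6 11)| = 14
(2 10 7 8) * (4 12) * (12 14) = (2 10 7 8)(4 14 12) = [0, 1, 10, 3, 14, 5, 6, 8, 2, 9, 7, 11, 4, 13, 12]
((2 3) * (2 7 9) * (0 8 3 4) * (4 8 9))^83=((0 9 2 8 3 7 4))^83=(0 4 7 3 8 2 9)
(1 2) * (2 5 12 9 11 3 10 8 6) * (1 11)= (1 5 12 9)(2 11 3 10 8 6)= [0, 5, 11, 10, 4, 12, 2, 7, 6, 1, 8, 3, 9]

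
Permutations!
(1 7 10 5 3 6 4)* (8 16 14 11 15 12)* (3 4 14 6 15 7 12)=(1 12 8 16 6 14 11 7 10 5 4)(3 15)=[0, 12, 2, 15, 1, 4, 14, 10, 16, 9, 5, 7, 8, 13, 11, 3, 6]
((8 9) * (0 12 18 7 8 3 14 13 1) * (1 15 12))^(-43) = (0 1)(3 13 12 7 9 14 15 18 8)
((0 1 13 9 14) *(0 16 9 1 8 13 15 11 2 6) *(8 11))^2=(0 2)(1 8)(6 11)(9 16 14)(13 15)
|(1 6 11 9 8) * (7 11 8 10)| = 12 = |(1 6 8)(7 11 9 10)|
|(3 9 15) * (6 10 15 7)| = |(3 9 7 6 10 15)| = 6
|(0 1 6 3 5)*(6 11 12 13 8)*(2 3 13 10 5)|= 6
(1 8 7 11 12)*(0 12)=(0 12 1 8 7 11)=[12, 8, 2, 3, 4, 5, 6, 11, 7, 9, 10, 0, 1]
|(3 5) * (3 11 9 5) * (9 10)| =4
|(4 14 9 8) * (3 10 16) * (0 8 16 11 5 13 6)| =12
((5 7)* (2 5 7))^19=(7)(2 5)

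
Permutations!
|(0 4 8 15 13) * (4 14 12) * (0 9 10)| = |(0 14 12 4 8 15 13 9 10)| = 9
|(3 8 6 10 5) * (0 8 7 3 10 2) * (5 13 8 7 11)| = 10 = |(0 7 3 11 5 10 13 8 6 2)|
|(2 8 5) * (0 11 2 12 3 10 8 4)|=20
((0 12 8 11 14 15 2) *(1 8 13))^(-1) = (0 2 15 14 11 8 1 13 12)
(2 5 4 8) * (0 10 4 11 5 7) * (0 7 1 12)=(0 10 4 8 2 1 12)(5 11)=[10, 12, 1, 3, 8, 11, 6, 7, 2, 9, 4, 5, 0]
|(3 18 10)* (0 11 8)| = 3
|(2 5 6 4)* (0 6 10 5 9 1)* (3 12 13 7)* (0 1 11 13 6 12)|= |(0 12 6 4 2 9 11 13 7 3)(5 10)|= 10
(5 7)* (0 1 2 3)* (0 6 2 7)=(0 1 7 5)(2 3 6)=[1, 7, 3, 6, 4, 0, 2, 5]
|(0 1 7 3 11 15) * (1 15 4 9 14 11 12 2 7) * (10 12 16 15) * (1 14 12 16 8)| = |(0 10 16 15)(1 14 11 4 9 12 2 7 3 8)| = 20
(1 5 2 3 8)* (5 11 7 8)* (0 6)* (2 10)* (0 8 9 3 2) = (0 6 8 1 11 7 9 3 5 10) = [6, 11, 2, 5, 4, 10, 8, 9, 1, 3, 0, 7]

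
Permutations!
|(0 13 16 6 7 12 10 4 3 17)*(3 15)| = 11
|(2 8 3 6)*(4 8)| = |(2 4 8 3 6)| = 5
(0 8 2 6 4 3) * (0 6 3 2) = (0 8)(2 3 6 4) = [8, 1, 3, 6, 2, 5, 4, 7, 0]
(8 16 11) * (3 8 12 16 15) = (3 8 15)(11 12 16) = [0, 1, 2, 8, 4, 5, 6, 7, 15, 9, 10, 12, 16, 13, 14, 3, 11]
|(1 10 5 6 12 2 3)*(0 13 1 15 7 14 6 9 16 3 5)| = |(0 13 1 10)(2 5 9 16 3 15 7 14 6 12)| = 20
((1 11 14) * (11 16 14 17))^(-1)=(1 14 16)(11 17)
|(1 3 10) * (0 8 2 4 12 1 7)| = |(0 8 2 4 12 1 3 10 7)| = 9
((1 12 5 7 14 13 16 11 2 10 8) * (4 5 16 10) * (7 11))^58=((1 12 16 7 14 13 10 8)(2 4 5 11))^58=(1 16 14 10)(2 5)(4 11)(7 13 8 12)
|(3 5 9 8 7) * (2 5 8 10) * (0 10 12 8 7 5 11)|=|(0 10 2 11)(3 7)(5 9 12 8)|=4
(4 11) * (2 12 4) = (2 12 4 11) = [0, 1, 12, 3, 11, 5, 6, 7, 8, 9, 10, 2, 4]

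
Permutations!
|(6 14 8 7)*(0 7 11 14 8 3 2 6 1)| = 6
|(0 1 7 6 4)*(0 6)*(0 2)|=4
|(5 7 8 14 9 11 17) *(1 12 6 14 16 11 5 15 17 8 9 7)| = |(1 12 6 14 7 9 5)(8 16 11)(15 17)| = 42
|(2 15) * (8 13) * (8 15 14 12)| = |(2 14 12 8 13 15)| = 6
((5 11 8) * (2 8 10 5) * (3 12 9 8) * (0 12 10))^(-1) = ((0 12 9 8 2 3 10 5 11))^(-1) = (0 11 5 10 3 2 8 9 12)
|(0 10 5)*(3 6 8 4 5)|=7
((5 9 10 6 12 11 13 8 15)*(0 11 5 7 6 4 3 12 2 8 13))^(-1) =((0 11)(2 8 15 7 6)(3 12 5 9 10 4))^(-1) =(0 11)(2 6 7 15 8)(3 4 10 9 5 12)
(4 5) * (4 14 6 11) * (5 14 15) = (4 14 6 11)(5 15) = [0, 1, 2, 3, 14, 15, 11, 7, 8, 9, 10, 4, 12, 13, 6, 5]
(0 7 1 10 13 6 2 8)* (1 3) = [7, 10, 8, 1, 4, 5, 2, 3, 0, 9, 13, 11, 12, 6] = (0 7 3 1 10 13 6 2 8)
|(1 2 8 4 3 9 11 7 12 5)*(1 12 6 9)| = 20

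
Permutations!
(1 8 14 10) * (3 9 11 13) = (1 8 14 10)(3 9 11 13) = [0, 8, 2, 9, 4, 5, 6, 7, 14, 11, 1, 13, 12, 3, 10]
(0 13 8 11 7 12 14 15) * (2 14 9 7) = (0 13 8 11 2 14 15)(7 12 9) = [13, 1, 14, 3, 4, 5, 6, 12, 11, 7, 10, 2, 9, 8, 15, 0]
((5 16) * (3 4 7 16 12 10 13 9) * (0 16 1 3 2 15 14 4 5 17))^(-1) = ((0 16 17)(1 3 5 12 10 13 9 2 15 14 4 7))^(-1) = (0 17 16)(1 7 4 14 15 2 9 13 10 12 5 3)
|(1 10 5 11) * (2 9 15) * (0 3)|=12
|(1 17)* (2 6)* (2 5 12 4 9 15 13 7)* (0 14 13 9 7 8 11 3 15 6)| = 14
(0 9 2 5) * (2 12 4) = (0 9 12 4 2 5) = [9, 1, 5, 3, 2, 0, 6, 7, 8, 12, 10, 11, 4]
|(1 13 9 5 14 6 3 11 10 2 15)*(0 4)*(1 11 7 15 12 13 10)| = 26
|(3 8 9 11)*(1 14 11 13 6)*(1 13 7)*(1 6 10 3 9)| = 10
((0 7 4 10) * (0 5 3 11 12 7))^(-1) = (3 5 10 4 7 12 11)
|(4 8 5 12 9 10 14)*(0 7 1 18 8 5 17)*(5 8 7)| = 9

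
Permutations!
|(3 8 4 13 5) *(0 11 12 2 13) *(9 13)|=10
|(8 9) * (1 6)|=2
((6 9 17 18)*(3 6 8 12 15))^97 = ((3 6 9 17 18 8 12 15))^97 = (3 6 9 17 18 8 12 15)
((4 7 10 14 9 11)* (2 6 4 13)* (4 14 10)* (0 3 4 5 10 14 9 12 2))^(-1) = ((0 3 4 7 5 10 14 12 2 6 9 11 13))^(-1) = (0 13 11 9 6 2 12 14 10 5 7 4 3)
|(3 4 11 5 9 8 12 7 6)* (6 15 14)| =|(3 4 11 5 9 8 12 7 15 14 6)| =11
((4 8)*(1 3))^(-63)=(1 3)(4 8)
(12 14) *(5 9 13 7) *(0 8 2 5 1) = (0 8 2 5 9 13 7 1)(12 14) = [8, 0, 5, 3, 4, 9, 6, 1, 2, 13, 10, 11, 14, 7, 12]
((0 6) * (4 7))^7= (0 6)(4 7)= ((0 6)(4 7))^7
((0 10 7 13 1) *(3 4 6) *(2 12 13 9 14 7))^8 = (0 2 13)(1 10 12)(3 6 4)(7 14 9)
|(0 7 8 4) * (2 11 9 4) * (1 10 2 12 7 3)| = |(0 3 1 10 2 11 9 4)(7 8 12)| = 24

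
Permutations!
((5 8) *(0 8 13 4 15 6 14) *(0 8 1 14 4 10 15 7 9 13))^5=(4 15 13 7 6 10 9)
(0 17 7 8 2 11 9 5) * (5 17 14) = (0 14 5)(2 11 9 17 7 8) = [14, 1, 11, 3, 4, 0, 6, 8, 2, 17, 10, 9, 12, 13, 5, 15, 16, 7]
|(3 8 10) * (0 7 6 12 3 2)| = |(0 7 6 12 3 8 10 2)| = 8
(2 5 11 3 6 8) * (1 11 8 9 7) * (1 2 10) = (1 11 3 6 9 7 2 5 8 10) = [0, 11, 5, 6, 4, 8, 9, 2, 10, 7, 1, 3]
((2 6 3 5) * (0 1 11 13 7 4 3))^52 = (0 11 7 3 2)(1 13 4 5 6)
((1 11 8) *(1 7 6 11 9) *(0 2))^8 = ((0 2)(1 9)(6 11 8 7))^8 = (11)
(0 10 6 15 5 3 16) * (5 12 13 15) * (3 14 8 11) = (0 10 6 5 14 8 11 3 16)(12 13 15) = [10, 1, 2, 16, 4, 14, 5, 7, 11, 9, 6, 3, 13, 15, 8, 12, 0]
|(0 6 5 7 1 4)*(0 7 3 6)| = |(1 4 7)(3 6 5)| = 3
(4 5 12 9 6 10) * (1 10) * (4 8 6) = (1 10 8 6)(4 5 12 9) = [0, 10, 2, 3, 5, 12, 1, 7, 6, 4, 8, 11, 9]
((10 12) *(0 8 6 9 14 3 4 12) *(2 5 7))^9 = (14)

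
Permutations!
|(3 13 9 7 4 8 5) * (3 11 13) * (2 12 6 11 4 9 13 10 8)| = |(13)(2 12 6 11 10 8 5 4)(7 9)| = 8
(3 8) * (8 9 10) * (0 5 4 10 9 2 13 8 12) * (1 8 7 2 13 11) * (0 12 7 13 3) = (13)(0 5 4 10 7 2 11 1 8) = [5, 8, 11, 3, 10, 4, 6, 2, 0, 9, 7, 1, 12, 13]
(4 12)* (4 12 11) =(12)(4 11) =[0, 1, 2, 3, 11, 5, 6, 7, 8, 9, 10, 4, 12]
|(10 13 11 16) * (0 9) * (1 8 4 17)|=4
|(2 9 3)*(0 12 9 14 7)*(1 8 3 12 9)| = 9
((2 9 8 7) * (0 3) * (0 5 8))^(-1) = ((0 3 5 8 7 2 9))^(-1) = (0 9 2 7 8 5 3)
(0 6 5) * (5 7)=[6, 1, 2, 3, 4, 0, 7, 5]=(0 6 7 5)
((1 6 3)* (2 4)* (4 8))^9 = (8)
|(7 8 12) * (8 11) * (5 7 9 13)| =|(5 7 11 8 12 9 13)| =7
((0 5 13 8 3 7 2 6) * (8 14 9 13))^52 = (0 3 6 8 2 5 7)(9 13 14)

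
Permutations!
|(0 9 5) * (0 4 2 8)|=|(0 9 5 4 2 8)|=6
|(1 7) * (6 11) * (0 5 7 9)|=10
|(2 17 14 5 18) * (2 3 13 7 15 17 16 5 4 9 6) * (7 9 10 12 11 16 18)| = 30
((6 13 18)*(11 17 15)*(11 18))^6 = ((6 13 11 17 15 18))^6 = (18)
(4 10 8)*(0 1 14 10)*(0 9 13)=(0 1 14 10 8 4 9 13)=[1, 14, 2, 3, 9, 5, 6, 7, 4, 13, 8, 11, 12, 0, 10]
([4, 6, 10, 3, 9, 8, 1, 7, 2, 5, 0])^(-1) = (0 10 2 8 5 9 4)(1 6)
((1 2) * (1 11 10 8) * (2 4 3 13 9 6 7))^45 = ((1 4 3 13 9 6 7 2 11 10 8))^45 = (1 4 3 13 9 6 7 2 11 10 8)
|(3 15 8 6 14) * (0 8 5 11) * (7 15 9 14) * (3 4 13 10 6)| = |(0 8 3 9 14 4 13 10 6 7 15 5 11)| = 13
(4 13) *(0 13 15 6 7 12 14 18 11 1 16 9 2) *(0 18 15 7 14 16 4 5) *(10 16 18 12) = (0 13 5)(1 4 7 10 16 9 2 12 18 11)(6 14 15) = [13, 4, 12, 3, 7, 0, 14, 10, 8, 2, 16, 1, 18, 5, 15, 6, 9, 17, 11]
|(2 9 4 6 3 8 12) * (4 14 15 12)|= |(2 9 14 15 12)(3 8 4 6)|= 20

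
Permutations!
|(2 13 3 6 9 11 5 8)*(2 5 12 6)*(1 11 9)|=12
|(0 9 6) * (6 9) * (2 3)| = |(9)(0 6)(2 3)| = 2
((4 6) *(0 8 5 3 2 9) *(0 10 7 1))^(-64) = (0 1 7 10 9 2 3 5 8)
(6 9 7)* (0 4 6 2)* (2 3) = (0 4 6 9 7 3 2) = [4, 1, 0, 2, 6, 5, 9, 3, 8, 7]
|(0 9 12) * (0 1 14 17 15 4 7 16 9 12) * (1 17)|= |(0 12 17 15 4 7 16 9)(1 14)|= 8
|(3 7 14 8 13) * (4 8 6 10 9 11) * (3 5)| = 11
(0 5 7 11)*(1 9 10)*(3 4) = (0 5 7 11)(1 9 10)(3 4) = [5, 9, 2, 4, 3, 7, 6, 11, 8, 10, 1, 0]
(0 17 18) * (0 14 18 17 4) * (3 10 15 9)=(0 4)(3 10 15 9)(14 18)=[4, 1, 2, 10, 0, 5, 6, 7, 8, 3, 15, 11, 12, 13, 18, 9, 16, 17, 14]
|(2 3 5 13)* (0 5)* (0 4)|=|(0 5 13 2 3 4)|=6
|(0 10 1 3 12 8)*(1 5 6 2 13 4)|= 11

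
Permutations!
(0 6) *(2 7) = (0 6)(2 7) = [6, 1, 7, 3, 4, 5, 0, 2]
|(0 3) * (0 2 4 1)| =|(0 3 2 4 1)| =5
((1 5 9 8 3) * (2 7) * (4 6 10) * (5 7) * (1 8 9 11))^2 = (1 2 11 7 5)(4 10 6)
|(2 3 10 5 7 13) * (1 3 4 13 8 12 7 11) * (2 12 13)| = 20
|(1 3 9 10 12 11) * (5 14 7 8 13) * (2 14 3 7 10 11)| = 8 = |(1 7 8 13 5 3 9 11)(2 14 10 12)|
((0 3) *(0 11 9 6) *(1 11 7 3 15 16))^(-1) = (0 6 9 11 1 16 15)(3 7) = ((0 15 16 1 11 9 6)(3 7))^(-1)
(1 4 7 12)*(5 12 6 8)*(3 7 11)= [0, 4, 2, 7, 11, 12, 8, 6, 5, 9, 10, 3, 1]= (1 4 11 3 7 6 8 5 12)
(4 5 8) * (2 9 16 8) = (2 9 16 8 4 5) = [0, 1, 9, 3, 5, 2, 6, 7, 4, 16, 10, 11, 12, 13, 14, 15, 8]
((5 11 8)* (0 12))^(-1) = (0 12)(5 8 11) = ((0 12)(5 11 8))^(-1)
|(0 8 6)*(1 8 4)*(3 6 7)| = 7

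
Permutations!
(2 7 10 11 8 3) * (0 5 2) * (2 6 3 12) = (0 5 6 3)(2 7 10 11 8 12) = [5, 1, 7, 0, 4, 6, 3, 10, 12, 9, 11, 8, 2]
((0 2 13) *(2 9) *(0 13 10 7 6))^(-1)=((13)(0 9 2 10 7 6))^(-1)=(13)(0 6 7 10 2 9)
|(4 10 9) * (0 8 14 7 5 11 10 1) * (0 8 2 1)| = 11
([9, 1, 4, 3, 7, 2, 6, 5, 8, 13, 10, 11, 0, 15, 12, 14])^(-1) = [12, 1, 5, 3, 2, 7, 6, 4, 8, 0, 10, 11, 14, 9, 15, 13]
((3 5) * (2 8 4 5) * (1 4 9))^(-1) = ((1 4 5 3 2 8 9))^(-1) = (1 9 8 2 3 5 4)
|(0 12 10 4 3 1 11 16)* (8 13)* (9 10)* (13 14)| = 9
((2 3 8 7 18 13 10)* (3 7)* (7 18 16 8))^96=((2 18 13 10)(3 7 16 8))^96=(18)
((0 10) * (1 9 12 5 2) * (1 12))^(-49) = ((0 10)(1 9)(2 12 5))^(-49) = (0 10)(1 9)(2 5 12)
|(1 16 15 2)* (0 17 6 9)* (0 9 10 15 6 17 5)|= 6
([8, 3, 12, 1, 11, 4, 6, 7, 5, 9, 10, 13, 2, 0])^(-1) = [13, 3, 12, 1, 5, 8, 6, 7, 0, 9, 10, 4, 2, 11]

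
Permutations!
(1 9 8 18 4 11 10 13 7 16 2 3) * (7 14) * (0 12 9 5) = [12, 5, 3, 1, 11, 0, 6, 16, 18, 8, 13, 10, 9, 14, 7, 15, 2, 17, 4] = (0 12 9 8 18 4 11 10 13 14 7 16 2 3 1 5)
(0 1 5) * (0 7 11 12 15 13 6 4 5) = (0 1)(4 5 7 11 12 15 13 6) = [1, 0, 2, 3, 5, 7, 4, 11, 8, 9, 10, 12, 15, 6, 14, 13]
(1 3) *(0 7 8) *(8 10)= [7, 3, 2, 1, 4, 5, 6, 10, 0, 9, 8]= (0 7 10 8)(1 3)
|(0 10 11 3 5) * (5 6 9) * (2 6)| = 8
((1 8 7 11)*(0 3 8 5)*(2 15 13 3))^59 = ((0 2 15 13 3 8 7 11 1 5))^59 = (0 5 1 11 7 8 3 13 15 2)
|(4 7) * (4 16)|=|(4 7 16)|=3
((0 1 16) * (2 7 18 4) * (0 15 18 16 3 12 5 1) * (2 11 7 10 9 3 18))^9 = (1 9 16 18 3 15 4 12 2 11 5 10 7)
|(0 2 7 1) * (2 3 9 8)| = |(0 3 9 8 2 7 1)| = 7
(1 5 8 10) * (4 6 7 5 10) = (1 10)(4 6 7 5 8) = [0, 10, 2, 3, 6, 8, 7, 5, 4, 9, 1]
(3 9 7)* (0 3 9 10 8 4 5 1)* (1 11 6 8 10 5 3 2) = (0 2 1)(3 5 11 6 8 4)(7 9) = [2, 0, 1, 5, 3, 11, 8, 9, 4, 7, 10, 6]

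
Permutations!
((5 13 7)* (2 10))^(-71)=(2 10)(5 13 7)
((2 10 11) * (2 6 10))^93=((6 10 11))^93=(11)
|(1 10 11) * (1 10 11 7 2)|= |(1 11 10 7 2)|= 5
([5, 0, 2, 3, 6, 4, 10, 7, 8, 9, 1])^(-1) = [1, 10, 2, 3, 5, 0, 4, 7, 8, 9, 6]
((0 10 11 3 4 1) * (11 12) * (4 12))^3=((0 10 4 1)(3 12 11))^3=(12)(0 1 4 10)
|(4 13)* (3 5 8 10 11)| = 10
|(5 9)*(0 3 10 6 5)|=|(0 3 10 6 5 9)|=6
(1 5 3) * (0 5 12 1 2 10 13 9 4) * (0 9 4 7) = [5, 12, 10, 2, 9, 3, 6, 0, 8, 7, 13, 11, 1, 4] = (0 5 3 2 10 13 4 9 7)(1 12)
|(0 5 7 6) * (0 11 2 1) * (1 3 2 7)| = 6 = |(0 5 1)(2 3)(6 11 7)|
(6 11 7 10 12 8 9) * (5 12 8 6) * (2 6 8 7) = [0, 1, 6, 3, 4, 12, 11, 10, 9, 5, 7, 2, 8] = (2 6 11)(5 12 8 9)(7 10)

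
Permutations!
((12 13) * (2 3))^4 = ((2 3)(12 13))^4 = (13)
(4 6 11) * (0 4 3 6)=(0 4)(3 6 11)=[4, 1, 2, 6, 0, 5, 11, 7, 8, 9, 10, 3]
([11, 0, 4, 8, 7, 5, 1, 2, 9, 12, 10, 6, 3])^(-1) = (0 1 6 11)(2 7 4)(3 12 9 8)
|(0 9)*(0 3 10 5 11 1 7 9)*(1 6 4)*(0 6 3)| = |(0 6 4 1 7 9)(3 10 5 11)| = 12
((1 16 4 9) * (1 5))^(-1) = ((1 16 4 9 5))^(-1) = (1 5 9 4 16)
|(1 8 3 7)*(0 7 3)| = 4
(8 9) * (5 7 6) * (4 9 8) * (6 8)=(4 9)(5 7 8 6)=[0, 1, 2, 3, 9, 7, 5, 8, 6, 4]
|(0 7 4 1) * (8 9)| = 4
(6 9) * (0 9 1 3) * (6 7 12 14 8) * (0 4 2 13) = [9, 3, 13, 4, 2, 5, 1, 12, 6, 7, 10, 11, 14, 0, 8] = (0 9 7 12 14 8 6 1 3 4 2 13)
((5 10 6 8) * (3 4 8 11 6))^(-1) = (3 10 5 8 4)(6 11)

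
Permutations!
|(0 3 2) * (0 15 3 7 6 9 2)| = |(0 7 6 9 2 15 3)| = 7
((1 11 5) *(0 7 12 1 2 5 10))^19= ((0 7 12 1 11 10)(2 5))^19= (0 7 12 1 11 10)(2 5)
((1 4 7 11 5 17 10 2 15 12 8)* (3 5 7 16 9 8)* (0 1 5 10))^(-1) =((0 1 4 16 9 8 5 17)(2 15 12 3 10)(7 11))^(-1) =(0 17 5 8 9 16 4 1)(2 10 3 12 15)(7 11)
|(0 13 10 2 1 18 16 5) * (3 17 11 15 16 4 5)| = 40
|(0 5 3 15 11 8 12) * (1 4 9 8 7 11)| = 18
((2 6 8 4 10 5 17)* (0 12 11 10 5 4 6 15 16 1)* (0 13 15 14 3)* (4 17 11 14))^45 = ((0 12 14 3)(1 13 15 16)(2 4 5 11 10 17)(6 8))^45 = (0 12 14 3)(1 13 15 16)(2 11)(4 10)(5 17)(6 8)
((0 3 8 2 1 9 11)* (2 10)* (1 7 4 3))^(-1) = ((0 1 9 11)(2 7 4 3 8 10))^(-1) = (0 11 9 1)(2 10 8 3 4 7)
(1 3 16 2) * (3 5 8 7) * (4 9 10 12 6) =(1 5 8 7 3 16 2)(4 9 10 12 6) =[0, 5, 1, 16, 9, 8, 4, 3, 7, 10, 12, 11, 6, 13, 14, 15, 2]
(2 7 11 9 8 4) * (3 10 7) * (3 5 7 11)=[0, 1, 5, 10, 2, 7, 6, 3, 4, 8, 11, 9]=(2 5 7 3 10 11 9 8 4)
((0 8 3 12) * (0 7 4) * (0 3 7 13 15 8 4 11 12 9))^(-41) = (0 9 3 4)(7 11 12 13 15 8)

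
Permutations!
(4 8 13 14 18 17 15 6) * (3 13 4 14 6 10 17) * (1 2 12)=(1 2 12)(3 13 6 14 18)(4 8)(10 17 15)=[0, 2, 12, 13, 8, 5, 14, 7, 4, 9, 17, 11, 1, 6, 18, 10, 16, 15, 3]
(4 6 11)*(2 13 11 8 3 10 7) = (2 13 11 4 6 8 3 10 7) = [0, 1, 13, 10, 6, 5, 8, 2, 3, 9, 7, 4, 12, 11]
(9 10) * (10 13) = [0, 1, 2, 3, 4, 5, 6, 7, 8, 13, 9, 11, 12, 10] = (9 13 10)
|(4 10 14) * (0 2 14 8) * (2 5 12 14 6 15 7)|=|(0 5 12 14 4 10 8)(2 6 15 7)|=28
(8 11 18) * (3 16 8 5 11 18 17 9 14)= (3 16 8 18 5 11 17 9 14)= [0, 1, 2, 16, 4, 11, 6, 7, 18, 14, 10, 17, 12, 13, 3, 15, 8, 9, 5]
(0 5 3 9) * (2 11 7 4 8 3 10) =(0 5 10 2 11 7 4 8 3 9) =[5, 1, 11, 9, 8, 10, 6, 4, 3, 0, 2, 7]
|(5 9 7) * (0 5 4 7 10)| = |(0 5 9 10)(4 7)| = 4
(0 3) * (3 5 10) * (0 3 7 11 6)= (0 5 10 7 11 6)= [5, 1, 2, 3, 4, 10, 0, 11, 8, 9, 7, 6]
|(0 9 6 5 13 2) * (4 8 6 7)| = 9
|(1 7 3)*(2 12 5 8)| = |(1 7 3)(2 12 5 8)| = 12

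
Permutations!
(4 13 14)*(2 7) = (2 7)(4 13 14) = [0, 1, 7, 3, 13, 5, 6, 2, 8, 9, 10, 11, 12, 14, 4]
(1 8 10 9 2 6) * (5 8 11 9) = (1 11 9 2 6)(5 8 10) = [0, 11, 6, 3, 4, 8, 1, 7, 10, 2, 5, 9]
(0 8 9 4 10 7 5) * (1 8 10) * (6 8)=(0 10 7 5)(1 6 8 9 4)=[10, 6, 2, 3, 1, 0, 8, 5, 9, 4, 7]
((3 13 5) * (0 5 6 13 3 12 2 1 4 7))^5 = (0 4 2 5 7 1 12)(6 13)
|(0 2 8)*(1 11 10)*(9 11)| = |(0 2 8)(1 9 11 10)| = 12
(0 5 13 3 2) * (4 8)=(0 5 13 3 2)(4 8)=[5, 1, 0, 2, 8, 13, 6, 7, 4, 9, 10, 11, 12, 3]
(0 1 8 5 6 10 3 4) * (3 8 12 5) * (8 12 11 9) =(0 1 11 9 8 3 4)(5 6 10 12) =[1, 11, 2, 4, 0, 6, 10, 7, 3, 8, 12, 9, 5]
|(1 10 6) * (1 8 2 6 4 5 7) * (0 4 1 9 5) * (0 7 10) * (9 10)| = |(0 4 7 10 1)(2 6 8)(5 9)| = 30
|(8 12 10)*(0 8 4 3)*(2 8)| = 7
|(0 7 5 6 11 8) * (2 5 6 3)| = |(0 7 6 11 8)(2 5 3)| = 15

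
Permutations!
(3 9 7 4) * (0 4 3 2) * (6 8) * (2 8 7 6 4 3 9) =(0 3 2)(4 8)(6 7 9) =[3, 1, 0, 2, 8, 5, 7, 9, 4, 6]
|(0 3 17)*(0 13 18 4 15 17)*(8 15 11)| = 14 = |(0 3)(4 11 8 15 17 13 18)|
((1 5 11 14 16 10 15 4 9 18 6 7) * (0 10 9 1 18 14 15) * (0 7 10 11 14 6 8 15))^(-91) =(0 11)(1 6 15 16 18 5 10 4 9 8 14 7)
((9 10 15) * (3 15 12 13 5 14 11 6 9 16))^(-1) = (3 16 15)(5 13 12 10 9 6 11 14)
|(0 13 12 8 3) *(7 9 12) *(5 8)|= 8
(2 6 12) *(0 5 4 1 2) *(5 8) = (0 8 5 4 1 2 6 12) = [8, 2, 6, 3, 1, 4, 12, 7, 5, 9, 10, 11, 0]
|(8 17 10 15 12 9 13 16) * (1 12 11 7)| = 11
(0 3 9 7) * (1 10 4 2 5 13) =(0 3 9 7)(1 10 4 2 5 13) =[3, 10, 5, 9, 2, 13, 6, 0, 8, 7, 4, 11, 12, 1]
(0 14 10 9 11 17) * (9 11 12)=(0 14 10 11 17)(9 12)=[14, 1, 2, 3, 4, 5, 6, 7, 8, 12, 11, 17, 9, 13, 10, 15, 16, 0]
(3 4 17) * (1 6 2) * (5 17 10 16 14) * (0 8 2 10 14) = [8, 6, 1, 4, 14, 17, 10, 7, 2, 9, 16, 11, 12, 13, 5, 15, 0, 3] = (0 8 2 1 6 10 16)(3 4 14 5 17)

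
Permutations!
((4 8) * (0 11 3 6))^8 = (11)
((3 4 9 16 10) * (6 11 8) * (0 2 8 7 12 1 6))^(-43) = ((0 2 8)(1 6 11 7 12)(3 4 9 16 10))^(-43) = (0 8 2)(1 11 12 6 7)(3 9 10 4 16)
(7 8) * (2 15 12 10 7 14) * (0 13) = (0 13)(2 15 12 10 7 8 14) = [13, 1, 15, 3, 4, 5, 6, 8, 14, 9, 7, 11, 10, 0, 2, 12]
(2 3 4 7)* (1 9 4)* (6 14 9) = (1 6 14 9 4 7 2 3) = [0, 6, 3, 1, 7, 5, 14, 2, 8, 4, 10, 11, 12, 13, 9]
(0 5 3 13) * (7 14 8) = (0 5 3 13)(7 14 8) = [5, 1, 2, 13, 4, 3, 6, 14, 7, 9, 10, 11, 12, 0, 8]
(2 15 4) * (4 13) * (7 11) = [0, 1, 15, 3, 2, 5, 6, 11, 8, 9, 10, 7, 12, 4, 14, 13] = (2 15 13 4)(7 11)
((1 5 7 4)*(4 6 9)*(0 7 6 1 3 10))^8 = (0 10 3 4 9 6 5 1 7)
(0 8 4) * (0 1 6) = (0 8 4 1 6) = [8, 6, 2, 3, 1, 5, 0, 7, 4]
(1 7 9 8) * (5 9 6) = (1 7 6 5 9 8) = [0, 7, 2, 3, 4, 9, 5, 6, 1, 8]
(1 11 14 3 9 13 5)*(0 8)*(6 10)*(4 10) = [8, 11, 2, 9, 10, 1, 4, 7, 0, 13, 6, 14, 12, 5, 3] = (0 8)(1 11 14 3 9 13 5)(4 10 6)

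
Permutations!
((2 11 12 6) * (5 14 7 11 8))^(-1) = ((2 8 5 14 7 11 12 6))^(-1) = (2 6 12 11 7 14 5 8)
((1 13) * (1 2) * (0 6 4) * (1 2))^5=((0 6 4)(1 13))^5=(0 4 6)(1 13)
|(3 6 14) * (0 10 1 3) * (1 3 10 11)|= 7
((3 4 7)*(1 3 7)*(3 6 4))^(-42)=((7)(1 6 4))^(-42)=(7)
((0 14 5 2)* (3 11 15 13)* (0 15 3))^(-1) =(0 13 15 2 5 14)(3 11)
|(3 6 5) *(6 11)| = |(3 11 6 5)| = 4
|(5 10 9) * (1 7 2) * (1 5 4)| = |(1 7 2 5 10 9 4)| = 7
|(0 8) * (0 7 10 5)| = 5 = |(0 8 7 10 5)|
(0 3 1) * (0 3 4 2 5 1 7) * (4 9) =(0 9 4 2 5 1 3 7) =[9, 3, 5, 7, 2, 1, 6, 0, 8, 4]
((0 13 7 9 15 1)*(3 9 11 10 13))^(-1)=(0 1 15 9 3)(7 13 10 11)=((0 3 9 15 1)(7 11 10 13))^(-1)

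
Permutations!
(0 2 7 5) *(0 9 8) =[2, 1, 7, 3, 4, 9, 6, 5, 0, 8] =(0 2 7 5 9 8)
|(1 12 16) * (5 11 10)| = 3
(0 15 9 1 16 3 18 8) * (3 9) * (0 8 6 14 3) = (0 15)(1 16 9)(3 18 6 14) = [15, 16, 2, 18, 4, 5, 14, 7, 8, 1, 10, 11, 12, 13, 3, 0, 9, 17, 6]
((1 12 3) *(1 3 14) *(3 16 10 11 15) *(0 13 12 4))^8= (0 12 1)(3 11 16 15 10)(4 13 14)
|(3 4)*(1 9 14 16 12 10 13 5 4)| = |(1 9 14 16 12 10 13 5 4 3)| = 10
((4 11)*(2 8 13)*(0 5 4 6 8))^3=(0 11 13 5 6 2 4 8)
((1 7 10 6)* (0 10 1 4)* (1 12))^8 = ((0 10 6 4)(1 7 12))^8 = (1 12 7)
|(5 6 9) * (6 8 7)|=5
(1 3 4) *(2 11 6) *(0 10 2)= (0 10 2 11 6)(1 3 4)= [10, 3, 11, 4, 1, 5, 0, 7, 8, 9, 2, 6]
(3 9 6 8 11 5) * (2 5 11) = (11)(2 5 3 9 6 8) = [0, 1, 5, 9, 4, 3, 8, 7, 2, 6, 10, 11]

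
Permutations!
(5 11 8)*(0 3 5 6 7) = (0 3 5 11 8 6 7) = [3, 1, 2, 5, 4, 11, 7, 0, 6, 9, 10, 8]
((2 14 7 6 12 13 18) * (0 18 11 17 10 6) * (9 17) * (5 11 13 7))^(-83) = ((0 18 2 14 5 11 9 17 10 6 12 7))^(-83) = (0 18 2 14 5 11 9 17 10 6 12 7)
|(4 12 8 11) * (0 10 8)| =|(0 10 8 11 4 12)| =6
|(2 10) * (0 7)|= 2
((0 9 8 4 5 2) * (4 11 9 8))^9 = ((0 8 11 9 4 5 2))^9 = (0 11 4 2 8 9 5)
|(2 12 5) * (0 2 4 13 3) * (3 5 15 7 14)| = 21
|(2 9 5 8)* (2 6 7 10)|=|(2 9 5 8 6 7 10)|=7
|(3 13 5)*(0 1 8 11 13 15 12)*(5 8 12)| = 3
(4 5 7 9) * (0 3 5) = (0 3 5 7 9 4) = [3, 1, 2, 5, 0, 7, 6, 9, 8, 4]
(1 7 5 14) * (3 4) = (1 7 5 14)(3 4) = [0, 7, 2, 4, 3, 14, 6, 5, 8, 9, 10, 11, 12, 13, 1]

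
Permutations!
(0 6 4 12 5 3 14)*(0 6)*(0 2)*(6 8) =(0 2)(3 14 8 6 4 12 5) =[2, 1, 0, 14, 12, 3, 4, 7, 6, 9, 10, 11, 5, 13, 8]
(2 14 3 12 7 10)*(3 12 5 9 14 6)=(2 6 3 5 9 14 12 7 10)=[0, 1, 6, 5, 4, 9, 3, 10, 8, 14, 2, 11, 7, 13, 12]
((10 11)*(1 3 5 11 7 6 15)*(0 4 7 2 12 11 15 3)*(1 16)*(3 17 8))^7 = (0 5 6 1 3 7 16 8 4 15 17)(2 10 11 12)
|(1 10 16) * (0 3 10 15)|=6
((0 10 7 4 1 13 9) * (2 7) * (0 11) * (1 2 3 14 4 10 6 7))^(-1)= (0 11 9 13 1 2 4 14 3 10 7 6)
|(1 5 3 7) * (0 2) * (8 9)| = 4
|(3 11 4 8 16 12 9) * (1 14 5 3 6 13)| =12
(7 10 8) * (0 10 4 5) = [10, 1, 2, 3, 5, 0, 6, 4, 7, 9, 8] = (0 10 8 7 4 5)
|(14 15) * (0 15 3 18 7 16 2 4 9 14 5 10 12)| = 40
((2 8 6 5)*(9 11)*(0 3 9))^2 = (0 9)(2 6)(3 11)(5 8)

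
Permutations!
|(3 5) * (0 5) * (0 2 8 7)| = |(0 5 3 2 8 7)| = 6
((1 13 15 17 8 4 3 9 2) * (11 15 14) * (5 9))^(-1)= (1 2 9 5 3 4 8 17 15 11 14 13)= ((1 13 14 11 15 17 8 4 3 5 9 2))^(-1)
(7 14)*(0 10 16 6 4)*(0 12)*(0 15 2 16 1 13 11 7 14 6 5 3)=(0 10 1 13 11 7 6 4 12 15 2 16 5 3)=[10, 13, 16, 0, 12, 3, 4, 6, 8, 9, 1, 7, 15, 11, 14, 2, 5]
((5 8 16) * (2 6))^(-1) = (2 6)(5 16 8) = ((2 6)(5 8 16))^(-1)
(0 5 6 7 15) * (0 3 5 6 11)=(0 6 7 15 3 5 11)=[6, 1, 2, 5, 4, 11, 7, 15, 8, 9, 10, 0, 12, 13, 14, 3]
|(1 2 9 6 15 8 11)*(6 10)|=8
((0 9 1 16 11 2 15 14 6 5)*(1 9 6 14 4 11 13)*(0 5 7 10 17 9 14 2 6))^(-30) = (17)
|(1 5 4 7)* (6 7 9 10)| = 7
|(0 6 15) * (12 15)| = 4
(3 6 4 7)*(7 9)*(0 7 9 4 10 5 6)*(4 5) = (0 7 3)(4 5 6 10) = [7, 1, 2, 0, 5, 6, 10, 3, 8, 9, 4]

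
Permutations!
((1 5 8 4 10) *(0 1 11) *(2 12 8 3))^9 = ((0 1 5 3 2 12 8 4 10 11))^9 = (0 11 10 4 8 12 2 3 5 1)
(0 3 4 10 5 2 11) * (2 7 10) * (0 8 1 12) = (0 3 4 2 11 8 1 12)(5 7 10) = [3, 12, 11, 4, 2, 7, 6, 10, 1, 9, 5, 8, 0]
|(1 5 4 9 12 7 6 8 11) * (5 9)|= 14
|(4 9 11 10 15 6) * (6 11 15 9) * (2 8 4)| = 4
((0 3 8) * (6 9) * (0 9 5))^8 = ((0 3 8 9 6 5))^8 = (0 8 6)(3 9 5)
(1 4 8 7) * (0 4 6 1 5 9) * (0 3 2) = (0 4 8 7 5 9 3 2)(1 6) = [4, 6, 0, 2, 8, 9, 1, 5, 7, 3]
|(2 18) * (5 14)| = 2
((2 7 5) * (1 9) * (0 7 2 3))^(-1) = (0 3 5 7)(1 9)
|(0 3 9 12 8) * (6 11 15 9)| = 8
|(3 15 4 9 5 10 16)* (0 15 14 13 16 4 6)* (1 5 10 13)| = 6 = |(0 15 6)(1 5 13 16 3 14)(4 9 10)|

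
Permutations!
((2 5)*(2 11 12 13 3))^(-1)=((2 5 11 12 13 3))^(-1)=(2 3 13 12 11 5)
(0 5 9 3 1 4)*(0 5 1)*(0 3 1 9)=(0 9 1 4 5)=[9, 4, 2, 3, 5, 0, 6, 7, 8, 1]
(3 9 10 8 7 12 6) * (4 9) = [0, 1, 2, 4, 9, 5, 3, 12, 7, 10, 8, 11, 6] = (3 4 9 10 8 7 12 6)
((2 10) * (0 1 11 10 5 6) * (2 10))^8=((0 1 11 2 5 6))^8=(0 11 5)(1 2 6)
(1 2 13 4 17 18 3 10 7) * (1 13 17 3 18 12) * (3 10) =(18)(1 2 17 12)(4 10 7 13) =[0, 2, 17, 3, 10, 5, 6, 13, 8, 9, 7, 11, 1, 4, 14, 15, 16, 12, 18]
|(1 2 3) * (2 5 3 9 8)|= 3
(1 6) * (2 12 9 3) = (1 6)(2 12 9 3) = [0, 6, 12, 2, 4, 5, 1, 7, 8, 3, 10, 11, 9]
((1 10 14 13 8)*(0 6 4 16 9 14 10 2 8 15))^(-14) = (0 4 9 13)(1 2 8)(6 16 14 15)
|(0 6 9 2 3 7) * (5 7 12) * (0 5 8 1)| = 8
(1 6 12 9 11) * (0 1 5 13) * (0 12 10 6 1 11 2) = (0 11 5 13 12 9 2)(6 10) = [11, 1, 0, 3, 4, 13, 10, 7, 8, 2, 6, 5, 9, 12]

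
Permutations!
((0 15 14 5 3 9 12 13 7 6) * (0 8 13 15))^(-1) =(3 5 14 15 12 9)(6 7 13 8)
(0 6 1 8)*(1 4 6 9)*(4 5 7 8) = (0 9 1 4 6 5 7 8) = [9, 4, 2, 3, 6, 7, 5, 8, 0, 1]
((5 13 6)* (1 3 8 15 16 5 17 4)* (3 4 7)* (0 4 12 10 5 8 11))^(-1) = (0 11 3 7 17 6 13 5 10 12 1 4)(8 16 15)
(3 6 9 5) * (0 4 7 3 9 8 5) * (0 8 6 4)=(3 4 7)(5 9 8)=[0, 1, 2, 4, 7, 9, 6, 3, 5, 8]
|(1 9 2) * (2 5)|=4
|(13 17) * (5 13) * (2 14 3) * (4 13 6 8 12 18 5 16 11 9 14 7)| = |(2 7 4 13 17 16 11 9 14 3)(5 6 8 12 18)| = 10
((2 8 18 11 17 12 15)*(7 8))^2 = (2 8 11 12)(7 18 17 15)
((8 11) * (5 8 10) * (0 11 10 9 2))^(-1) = (0 2 9 11)(5 10 8)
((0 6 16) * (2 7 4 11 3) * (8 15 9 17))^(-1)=(0 16 6)(2 3 11 4 7)(8 17 9 15)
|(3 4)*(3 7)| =3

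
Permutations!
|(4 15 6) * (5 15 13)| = |(4 13 5 15 6)| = 5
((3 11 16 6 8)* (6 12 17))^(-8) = ((3 11 16 12 17 6 8))^(-8) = (3 8 6 17 12 16 11)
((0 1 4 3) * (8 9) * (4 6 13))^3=(0 13)(1 4)(3 6)(8 9)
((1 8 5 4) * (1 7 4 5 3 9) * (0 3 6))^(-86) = ((0 3 9 1 8 6)(4 7))^(-86) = (0 8 9)(1 3 6)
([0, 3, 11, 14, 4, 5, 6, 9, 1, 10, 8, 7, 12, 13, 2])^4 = [0, 11, 10, 7, 4, 5, 6, 1, 2, 3, 14, 8, 12, 13, 9]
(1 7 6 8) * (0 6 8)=(0 6)(1 7 8)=[6, 7, 2, 3, 4, 5, 0, 8, 1]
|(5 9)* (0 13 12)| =|(0 13 12)(5 9)| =6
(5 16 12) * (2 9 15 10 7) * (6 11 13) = (2 9 15 10 7)(5 16 12)(6 11 13) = [0, 1, 9, 3, 4, 16, 11, 2, 8, 15, 7, 13, 5, 6, 14, 10, 12]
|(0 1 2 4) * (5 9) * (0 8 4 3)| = 4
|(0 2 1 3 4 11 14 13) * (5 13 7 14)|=8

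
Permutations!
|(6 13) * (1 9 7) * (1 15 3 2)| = |(1 9 7 15 3 2)(6 13)| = 6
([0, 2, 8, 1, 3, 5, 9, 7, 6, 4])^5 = [0, 4, 3, 9, 6, 5, 2, 7, 1, 8]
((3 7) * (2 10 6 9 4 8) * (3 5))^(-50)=(2 4 6)(3 7 5)(8 9 10)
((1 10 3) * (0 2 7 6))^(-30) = (10)(0 7)(2 6)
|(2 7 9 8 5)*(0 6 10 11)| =20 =|(0 6 10 11)(2 7 9 8 5)|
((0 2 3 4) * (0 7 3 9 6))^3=((0 2 9 6)(3 4 7))^3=(0 6 9 2)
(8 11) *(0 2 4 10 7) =(0 2 4 10 7)(8 11) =[2, 1, 4, 3, 10, 5, 6, 0, 11, 9, 7, 8]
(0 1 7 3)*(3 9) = (0 1 7 9 3) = [1, 7, 2, 0, 4, 5, 6, 9, 8, 3]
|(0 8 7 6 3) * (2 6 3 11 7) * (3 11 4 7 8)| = |(0 3)(2 6 4 7 11 8)| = 6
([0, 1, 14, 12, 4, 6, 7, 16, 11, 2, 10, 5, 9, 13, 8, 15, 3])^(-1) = [0, 1, 9, 16, 4, 11, 5, 6, 14, 12, 10, 8, 3, 13, 2, 15, 7]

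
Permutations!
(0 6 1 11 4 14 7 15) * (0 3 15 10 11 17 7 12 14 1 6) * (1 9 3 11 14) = (1 17 7 10 14 12)(3 15 11 4 9) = [0, 17, 2, 15, 9, 5, 6, 10, 8, 3, 14, 4, 1, 13, 12, 11, 16, 7]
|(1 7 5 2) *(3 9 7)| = |(1 3 9 7 5 2)| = 6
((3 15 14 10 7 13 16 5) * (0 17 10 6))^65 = ((0 17 10 7 13 16 5 3 15 14 6))^65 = (0 6 14 15 3 5 16 13 7 10 17)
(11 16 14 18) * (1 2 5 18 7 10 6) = (1 2 5 18 11 16 14 7 10 6) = [0, 2, 5, 3, 4, 18, 1, 10, 8, 9, 6, 16, 12, 13, 7, 15, 14, 17, 11]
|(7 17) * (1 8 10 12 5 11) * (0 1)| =14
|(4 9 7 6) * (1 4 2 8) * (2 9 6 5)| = |(1 4 6 9 7 5 2 8)| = 8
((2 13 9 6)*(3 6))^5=(13)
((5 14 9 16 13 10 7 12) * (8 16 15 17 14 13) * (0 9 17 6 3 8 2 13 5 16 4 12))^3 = ((0 9 15 6 3 8 4 12 16 2 13 10 7)(14 17))^3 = (0 6 4 2 7 15 8 16 10 9 3 12 13)(14 17)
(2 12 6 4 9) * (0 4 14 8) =(0 4 9 2 12 6 14 8) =[4, 1, 12, 3, 9, 5, 14, 7, 0, 2, 10, 11, 6, 13, 8]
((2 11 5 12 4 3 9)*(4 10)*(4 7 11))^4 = ((2 4 3 9)(5 12 10 7 11))^4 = (5 11 7 10 12)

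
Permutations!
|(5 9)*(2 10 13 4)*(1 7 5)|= 4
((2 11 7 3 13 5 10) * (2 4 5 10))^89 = (2 11 7 3 13 10 4 5)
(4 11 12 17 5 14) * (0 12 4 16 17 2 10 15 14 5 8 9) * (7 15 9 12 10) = [10, 1, 7, 3, 11, 5, 6, 15, 12, 0, 9, 4, 2, 13, 16, 14, 17, 8] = (0 10 9)(2 7 15 14 16 17 8 12)(4 11)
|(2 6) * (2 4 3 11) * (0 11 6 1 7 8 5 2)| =30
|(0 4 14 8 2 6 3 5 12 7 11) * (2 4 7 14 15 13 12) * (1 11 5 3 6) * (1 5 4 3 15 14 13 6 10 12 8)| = 42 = |(0 7 4 14 1 11)(2 5)(3 15 6 10 12 13 8)|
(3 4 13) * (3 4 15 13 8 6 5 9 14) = [0, 1, 2, 15, 8, 9, 5, 7, 6, 14, 10, 11, 12, 4, 3, 13] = (3 15 13 4 8 6 5 9 14)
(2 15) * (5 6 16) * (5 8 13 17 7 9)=(2 15)(5 6 16 8 13 17 7 9)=[0, 1, 15, 3, 4, 6, 16, 9, 13, 5, 10, 11, 12, 17, 14, 2, 8, 7]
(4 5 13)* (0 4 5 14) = [4, 1, 2, 3, 14, 13, 6, 7, 8, 9, 10, 11, 12, 5, 0] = (0 4 14)(5 13)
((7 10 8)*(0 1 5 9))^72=((0 1 5 9)(7 10 8))^72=(10)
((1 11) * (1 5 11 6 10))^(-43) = (1 10 6)(5 11)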